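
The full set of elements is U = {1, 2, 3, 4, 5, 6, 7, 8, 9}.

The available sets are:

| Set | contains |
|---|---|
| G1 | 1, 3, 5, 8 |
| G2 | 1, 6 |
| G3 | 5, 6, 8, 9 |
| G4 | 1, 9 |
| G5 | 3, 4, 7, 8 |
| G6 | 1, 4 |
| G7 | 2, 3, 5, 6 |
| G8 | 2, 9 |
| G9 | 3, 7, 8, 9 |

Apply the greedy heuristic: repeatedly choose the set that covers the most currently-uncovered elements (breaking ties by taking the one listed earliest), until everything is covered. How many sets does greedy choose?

4

Greedy: pick G1 (covers 4 new) → pick G3 (covers 2 new) → pick G5 (covers 2 new) → pick G7 (covers 1 new). Total picks: 4.
(The true minimum cover uses only 3 sets, so greedy is not optimal here.)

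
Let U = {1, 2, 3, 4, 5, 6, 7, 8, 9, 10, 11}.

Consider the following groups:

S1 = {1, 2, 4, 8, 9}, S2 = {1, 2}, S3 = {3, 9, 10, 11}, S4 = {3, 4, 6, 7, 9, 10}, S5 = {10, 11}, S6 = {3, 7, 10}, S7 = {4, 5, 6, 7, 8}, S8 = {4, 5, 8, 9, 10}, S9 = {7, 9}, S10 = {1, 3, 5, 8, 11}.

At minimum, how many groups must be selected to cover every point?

3

Take {S1, S3, S7}. Their union is {1, 2, 3, 4, 5, 6, 7, 8, 9, 10, 11}, which is all 11 points.
No 2 of the 10 groups cover everything (all 45 combinations miss at least one point), so 3 is optimal.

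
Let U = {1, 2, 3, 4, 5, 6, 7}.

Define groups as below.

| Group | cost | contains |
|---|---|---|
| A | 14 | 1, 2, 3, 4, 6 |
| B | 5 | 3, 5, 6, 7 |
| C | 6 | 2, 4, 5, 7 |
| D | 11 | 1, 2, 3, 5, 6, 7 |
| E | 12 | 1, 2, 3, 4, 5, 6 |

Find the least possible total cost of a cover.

C, D together cover every item (C ∪ D = {1, 2, 3, 4, 5, 6, 7}); total cost 6 + 11 = 17.
The greedy pick B, C, D costs 22; no covering selection beats 17.

17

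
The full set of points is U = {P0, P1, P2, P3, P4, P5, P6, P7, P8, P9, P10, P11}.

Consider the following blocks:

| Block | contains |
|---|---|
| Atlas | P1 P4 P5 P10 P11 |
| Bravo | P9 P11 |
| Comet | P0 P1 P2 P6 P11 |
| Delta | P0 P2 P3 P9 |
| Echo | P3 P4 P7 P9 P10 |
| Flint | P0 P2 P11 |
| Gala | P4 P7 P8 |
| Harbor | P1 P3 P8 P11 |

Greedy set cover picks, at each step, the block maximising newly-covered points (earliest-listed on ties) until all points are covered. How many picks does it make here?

Greedy: pick Atlas (covers 5 new) → pick Delta (covers 4 new) → pick Gala (covers 2 new) → pick Comet (covers 1 new). Total picks: 4.

4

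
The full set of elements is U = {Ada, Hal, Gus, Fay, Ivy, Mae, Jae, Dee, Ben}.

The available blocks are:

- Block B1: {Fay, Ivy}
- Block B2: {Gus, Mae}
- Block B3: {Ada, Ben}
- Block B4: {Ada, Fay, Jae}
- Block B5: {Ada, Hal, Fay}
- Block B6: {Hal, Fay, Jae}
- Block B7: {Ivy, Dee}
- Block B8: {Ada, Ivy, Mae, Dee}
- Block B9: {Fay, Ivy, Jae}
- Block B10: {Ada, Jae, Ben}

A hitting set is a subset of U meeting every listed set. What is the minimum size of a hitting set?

4

Take H = {Ada, Gus, Fay, Ivy}. Each listed block contains at least one of these, so H is a hitting set of size 4.
The blocks B2, B3, B6, B7 are pairwise disjoint, so any hitting set needs a separate element for each — at least 4. Hence 4 is optimal.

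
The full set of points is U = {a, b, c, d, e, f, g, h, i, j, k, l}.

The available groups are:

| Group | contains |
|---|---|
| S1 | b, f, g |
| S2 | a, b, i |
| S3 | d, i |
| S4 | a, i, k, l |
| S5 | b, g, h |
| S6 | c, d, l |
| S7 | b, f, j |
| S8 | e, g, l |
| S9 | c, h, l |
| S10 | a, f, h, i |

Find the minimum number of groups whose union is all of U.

5

S4, S6, S7, S8, and S10 cover everything between them: the union {a, b, c, d, e, f, g, h, i, j, k, l} is all of U.
No 4 of the 10 groups cover everything (all 210 combinations miss at least one point), so 5 is optimal.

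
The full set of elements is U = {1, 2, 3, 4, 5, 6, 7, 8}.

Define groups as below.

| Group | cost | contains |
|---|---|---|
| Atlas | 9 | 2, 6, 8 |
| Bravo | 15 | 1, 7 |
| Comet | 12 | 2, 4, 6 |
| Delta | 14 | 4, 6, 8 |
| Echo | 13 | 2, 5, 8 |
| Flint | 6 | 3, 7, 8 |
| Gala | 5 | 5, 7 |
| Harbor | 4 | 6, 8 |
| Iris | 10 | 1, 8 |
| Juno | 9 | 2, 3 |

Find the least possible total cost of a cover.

Comet, Flint, Gala, Iris together cover every element (Comet ∪ Flint ∪ Gala ∪ Iris = {1, 2, 3, 4, 5, 6, 7, 8}); total cost 12 + 6 + 5 + 10 = 33.
No covering selection has total cost below 33.

33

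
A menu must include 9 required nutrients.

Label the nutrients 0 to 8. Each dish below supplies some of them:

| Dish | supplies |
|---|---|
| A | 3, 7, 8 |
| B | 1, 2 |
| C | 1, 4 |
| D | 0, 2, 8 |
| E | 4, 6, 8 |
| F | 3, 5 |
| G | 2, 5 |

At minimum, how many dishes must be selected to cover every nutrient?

Take {A, B, D, E, F}. Their union is {0, 1, 2, 3, 4, 5, 6, 7, 8}, which is all 9 nutrients.
No 4 of the 7 dishes cover everything (all 35 combinations miss at least one nutrient), so 5 is optimal.

5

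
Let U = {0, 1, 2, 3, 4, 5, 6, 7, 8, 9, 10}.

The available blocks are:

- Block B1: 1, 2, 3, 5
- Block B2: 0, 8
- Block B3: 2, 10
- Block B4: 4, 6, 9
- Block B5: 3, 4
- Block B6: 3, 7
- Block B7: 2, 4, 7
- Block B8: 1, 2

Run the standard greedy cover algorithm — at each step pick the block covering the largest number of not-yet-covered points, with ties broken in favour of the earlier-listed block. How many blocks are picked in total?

5

Greedy: pick B1 (covers 4 new) → pick B4 (covers 3 new) → pick B2 (covers 2 new) → pick B3 (covers 1 new) → pick B6 (covers 1 new). Total picks: 5.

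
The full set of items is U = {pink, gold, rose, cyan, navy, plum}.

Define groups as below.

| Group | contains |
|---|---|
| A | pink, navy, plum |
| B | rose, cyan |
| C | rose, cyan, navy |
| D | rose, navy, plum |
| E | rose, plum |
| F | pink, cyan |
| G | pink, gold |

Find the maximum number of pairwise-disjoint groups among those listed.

E, F are pairwise disjoint (E={rose,plum}; F={pink,cyan}).
Every remaining group overlaps one of these, and no 3 of the listed groups are pairwise disjoint, so 2 is the maximum.

2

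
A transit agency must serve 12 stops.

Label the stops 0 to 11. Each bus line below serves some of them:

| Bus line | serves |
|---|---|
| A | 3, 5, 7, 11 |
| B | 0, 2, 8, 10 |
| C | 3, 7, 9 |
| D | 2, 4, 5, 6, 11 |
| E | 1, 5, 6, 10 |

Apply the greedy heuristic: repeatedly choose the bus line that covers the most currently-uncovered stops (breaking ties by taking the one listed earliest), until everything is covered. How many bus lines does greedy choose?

4

Greedy: pick D (covers 5 new) → pick B (covers 3 new) → pick C (covers 3 new) → pick E (covers 1 new). Total picks: 4.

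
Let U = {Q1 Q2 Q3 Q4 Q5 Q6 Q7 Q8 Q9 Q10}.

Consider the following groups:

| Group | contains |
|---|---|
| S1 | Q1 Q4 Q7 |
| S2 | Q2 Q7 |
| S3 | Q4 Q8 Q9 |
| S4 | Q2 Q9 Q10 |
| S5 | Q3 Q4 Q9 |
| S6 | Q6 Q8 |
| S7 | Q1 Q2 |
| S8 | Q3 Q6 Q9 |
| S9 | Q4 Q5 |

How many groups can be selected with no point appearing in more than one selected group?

3

S5, S6, S7 are pairwise disjoint (S5={Q3,Q4,Q9}; S6={Q6,Q8}; S7={Q1,Q2}).
Every remaining group overlaps one of these, and no 4 of the listed groups are pairwise disjoint, so 3 is the maximum.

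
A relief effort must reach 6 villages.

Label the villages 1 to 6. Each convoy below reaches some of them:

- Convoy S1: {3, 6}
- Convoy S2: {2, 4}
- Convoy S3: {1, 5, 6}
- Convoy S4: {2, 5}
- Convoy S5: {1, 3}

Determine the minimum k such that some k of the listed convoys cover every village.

S1 and S2 and S3 together: S1 ∪ S2 ∪ S3 = {1, 2, 3, 4, 5, 6} — every village is covered.
Only S2 contains 4, so S2 is forced; the remaining 4 villages need at least 2 more convoys (each remaining convoy adds at most 3) — so at least 3 convoys are needed, and 3 is optimal.

3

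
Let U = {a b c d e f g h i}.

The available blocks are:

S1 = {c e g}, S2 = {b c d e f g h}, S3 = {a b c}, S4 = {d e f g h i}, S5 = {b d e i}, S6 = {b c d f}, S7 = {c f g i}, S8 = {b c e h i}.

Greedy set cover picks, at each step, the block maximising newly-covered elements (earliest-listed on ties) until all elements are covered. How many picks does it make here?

Greedy: pick S2 (covers 7 new) → pick S3 (covers 1 new) → pick S4 (covers 1 new). Total picks: 3.
(The true minimum cover uses only 2 blocks, so greedy is not optimal here.)

3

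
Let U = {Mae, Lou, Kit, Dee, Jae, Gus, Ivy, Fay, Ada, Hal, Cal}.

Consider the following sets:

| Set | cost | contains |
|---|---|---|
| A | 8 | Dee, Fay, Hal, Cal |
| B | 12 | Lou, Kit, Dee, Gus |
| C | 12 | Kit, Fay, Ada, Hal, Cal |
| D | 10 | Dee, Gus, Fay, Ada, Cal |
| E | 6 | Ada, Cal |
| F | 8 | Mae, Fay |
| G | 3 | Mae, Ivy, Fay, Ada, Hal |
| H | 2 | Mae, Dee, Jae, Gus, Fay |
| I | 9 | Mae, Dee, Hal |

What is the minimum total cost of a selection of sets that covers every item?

B, E, G, H together cover every item (B ∪ E ∪ G ∪ H = {Mae, Lou, Kit, Dee, Jae, Gus, Ivy, Fay, Ada, Hal, Cal}); total cost 12 + 6 + 3 + 2 = 23.
No covering selection has total cost below 23.

23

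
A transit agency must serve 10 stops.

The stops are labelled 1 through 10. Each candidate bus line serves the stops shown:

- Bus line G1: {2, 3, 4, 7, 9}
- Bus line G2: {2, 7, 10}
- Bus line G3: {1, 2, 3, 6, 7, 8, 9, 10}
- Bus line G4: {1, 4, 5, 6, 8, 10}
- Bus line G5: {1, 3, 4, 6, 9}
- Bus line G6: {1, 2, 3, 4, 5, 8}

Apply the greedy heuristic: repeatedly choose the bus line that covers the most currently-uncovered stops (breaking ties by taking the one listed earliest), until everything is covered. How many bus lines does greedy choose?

2

Greedy: pick G3 (covers 8 new) → pick G4 (covers 2 new). Total picks: 2.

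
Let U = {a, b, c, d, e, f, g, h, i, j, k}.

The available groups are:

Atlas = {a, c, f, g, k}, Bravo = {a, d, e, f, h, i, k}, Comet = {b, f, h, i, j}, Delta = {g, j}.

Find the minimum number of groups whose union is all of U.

Atlas, Bravo, and Comet cover everything between them: the union {a, b, c, d, e, f, g, h, i, j, k} is all of U.
Only Comet contains b, so Comet is forced; the remaining 6 elements need at least 2 more groups (each remaining group adds at most 4) — so at least 3 groups are needed, and 3 is optimal.

3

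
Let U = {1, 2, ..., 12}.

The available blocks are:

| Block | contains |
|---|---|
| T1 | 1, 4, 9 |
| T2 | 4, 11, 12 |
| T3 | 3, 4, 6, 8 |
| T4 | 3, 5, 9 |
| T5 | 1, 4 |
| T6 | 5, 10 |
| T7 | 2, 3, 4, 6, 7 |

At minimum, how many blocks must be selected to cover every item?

Take {T1, T2, T3, T6, T7}. Their union is {1, 2, 3, 4, 5, 6, 7, 8, 9, 10, 11, 12}, which is all 12 items.
Only T7 contains 2, so T7 is forced; the remaining 7 items need at least 4 more blocks (each remaining block adds at most 2) — so at least 5 blocks are needed, and 5 is optimal.

5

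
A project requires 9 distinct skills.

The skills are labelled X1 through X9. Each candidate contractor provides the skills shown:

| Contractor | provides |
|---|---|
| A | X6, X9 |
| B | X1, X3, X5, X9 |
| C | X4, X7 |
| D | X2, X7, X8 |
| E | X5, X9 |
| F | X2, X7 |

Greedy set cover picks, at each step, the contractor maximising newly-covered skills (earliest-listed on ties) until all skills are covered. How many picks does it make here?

Greedy: pick B (covers 4 new) → pick D (covers 3 new) → pick A (covers 1 new) → pick C (covers 1 new). Total picks: 4.

4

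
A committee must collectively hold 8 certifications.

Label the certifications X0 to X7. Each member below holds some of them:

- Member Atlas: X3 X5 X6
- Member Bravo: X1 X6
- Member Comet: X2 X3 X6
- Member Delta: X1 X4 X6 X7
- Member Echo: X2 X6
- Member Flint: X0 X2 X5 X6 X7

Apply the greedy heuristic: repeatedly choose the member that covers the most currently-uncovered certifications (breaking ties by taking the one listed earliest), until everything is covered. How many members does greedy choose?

3

Greedy: pick Flint (covers 5 new) → pick Delta (covers 2 new) → pick Atlas (covers 1 new). Total picks: 3.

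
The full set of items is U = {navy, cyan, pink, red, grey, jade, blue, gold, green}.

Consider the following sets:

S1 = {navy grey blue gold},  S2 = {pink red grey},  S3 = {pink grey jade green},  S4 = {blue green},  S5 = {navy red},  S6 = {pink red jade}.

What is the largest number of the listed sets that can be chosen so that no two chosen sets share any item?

2

S3, S5 are pairwise disjoint (S3={pink,grey,jade,green}; S5={navy,red}).
Every remaining set overlaps one of these, and no 3 of the listed sets are pairwise disjoint, so 2 is the maximum.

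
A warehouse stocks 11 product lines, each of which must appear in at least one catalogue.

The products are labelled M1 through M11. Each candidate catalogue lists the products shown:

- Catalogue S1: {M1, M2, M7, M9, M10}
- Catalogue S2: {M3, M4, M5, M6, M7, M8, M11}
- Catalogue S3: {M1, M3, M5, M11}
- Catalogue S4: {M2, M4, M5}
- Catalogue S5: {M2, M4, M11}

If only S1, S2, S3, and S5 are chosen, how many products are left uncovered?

0

Union of S1, S2, S3, S5 = {M1, M2, M3, M4, M5, M6, M7, M8, M9, M10, M11} — that's every product, so 0 are uncovered.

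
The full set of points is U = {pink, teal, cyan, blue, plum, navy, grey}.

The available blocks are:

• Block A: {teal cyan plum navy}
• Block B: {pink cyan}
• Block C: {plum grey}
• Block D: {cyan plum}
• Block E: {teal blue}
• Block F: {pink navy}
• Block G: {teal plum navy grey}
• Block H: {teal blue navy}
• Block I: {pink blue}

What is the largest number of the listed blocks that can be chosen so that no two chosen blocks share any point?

3

D, E, F are pairwise disjoint (D={cyan,plum}; E={teal,blue}; F={pink,navy}).
Every remaining block overlaps one of these, and no 4 of the listed blocks are pairwise disjoint, so 3 is the maximum.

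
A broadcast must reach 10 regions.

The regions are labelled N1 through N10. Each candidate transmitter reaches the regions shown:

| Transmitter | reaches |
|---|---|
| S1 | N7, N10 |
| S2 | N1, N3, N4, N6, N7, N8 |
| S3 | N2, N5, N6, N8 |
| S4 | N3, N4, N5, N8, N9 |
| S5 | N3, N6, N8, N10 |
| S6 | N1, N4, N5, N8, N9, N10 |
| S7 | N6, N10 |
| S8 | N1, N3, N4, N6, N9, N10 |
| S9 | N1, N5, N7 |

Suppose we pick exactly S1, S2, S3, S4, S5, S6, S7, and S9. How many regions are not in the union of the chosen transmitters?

Union of S1, S2, S3, S4, S5, S6, S7, S9 = {N1, N2, N3, N4, N5, N6, N7, N8, N9, N10} — that's every region, so 0 are uncovered.

0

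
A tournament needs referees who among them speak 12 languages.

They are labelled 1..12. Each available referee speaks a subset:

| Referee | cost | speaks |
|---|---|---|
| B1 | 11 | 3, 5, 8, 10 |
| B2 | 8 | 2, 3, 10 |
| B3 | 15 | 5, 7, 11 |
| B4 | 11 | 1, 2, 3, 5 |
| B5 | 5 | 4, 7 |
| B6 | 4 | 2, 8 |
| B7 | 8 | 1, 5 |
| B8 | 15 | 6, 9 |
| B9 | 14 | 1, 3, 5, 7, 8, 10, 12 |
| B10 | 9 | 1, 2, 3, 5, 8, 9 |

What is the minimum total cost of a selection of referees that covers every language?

53

B3, B5, B6, B8, B9 together cover every language (B3 ∪ B5 ∪ B6 ∪ B8 ∪ B9 = {1, 2, 3, 4, 5, 6, 7, 8, 9, 10, 11, 12}); total cost 15 + 5 + 4 + 15 + 14 = 53.
The greedy pick B10, B5, B9, B3, B8 costs 58; no covering selection beats 53.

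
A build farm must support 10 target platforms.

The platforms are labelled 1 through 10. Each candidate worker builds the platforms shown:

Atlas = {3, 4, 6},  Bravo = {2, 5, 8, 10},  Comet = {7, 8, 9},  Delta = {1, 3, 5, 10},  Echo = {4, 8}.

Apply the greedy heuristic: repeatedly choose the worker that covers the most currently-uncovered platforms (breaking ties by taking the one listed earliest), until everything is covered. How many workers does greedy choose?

Greedy: pick Bravo (covers 4 new) → pick Atlas (covers 3 new) → pick Comet (covers 2 new) → pick Delta (covers 1 new). Total picks: 4.

4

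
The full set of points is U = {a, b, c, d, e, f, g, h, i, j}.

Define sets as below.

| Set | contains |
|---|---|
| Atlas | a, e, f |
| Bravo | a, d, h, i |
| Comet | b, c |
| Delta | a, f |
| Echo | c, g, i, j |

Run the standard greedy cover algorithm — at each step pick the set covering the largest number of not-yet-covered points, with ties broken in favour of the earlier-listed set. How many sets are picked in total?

4

Greedy: pick Bravo (covers 4 new) → pick Echo (covers 3 new) → pick Atlas (covers 2 new) → pick Comet (covers 1 new). Total picks: 4.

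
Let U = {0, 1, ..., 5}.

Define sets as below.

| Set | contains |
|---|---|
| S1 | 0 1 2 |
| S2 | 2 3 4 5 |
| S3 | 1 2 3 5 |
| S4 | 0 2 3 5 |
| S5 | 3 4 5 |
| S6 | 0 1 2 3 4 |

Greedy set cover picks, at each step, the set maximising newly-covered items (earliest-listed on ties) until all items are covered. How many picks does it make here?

Greedy: pick S6 (covers 5 new) → pick S2 (covers 1 new). Total picks: 2.

2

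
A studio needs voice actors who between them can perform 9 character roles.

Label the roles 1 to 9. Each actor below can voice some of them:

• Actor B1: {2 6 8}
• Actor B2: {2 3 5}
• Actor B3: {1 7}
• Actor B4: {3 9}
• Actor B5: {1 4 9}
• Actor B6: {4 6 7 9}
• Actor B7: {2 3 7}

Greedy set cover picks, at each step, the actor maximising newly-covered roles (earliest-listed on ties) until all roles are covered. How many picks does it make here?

Greedy: pick B6 (covers 4 new) → pick B2 (covers 3 new) → pick B1 (covers 1 new) → pick B3 (covers 1 new). Total picks: 4.

4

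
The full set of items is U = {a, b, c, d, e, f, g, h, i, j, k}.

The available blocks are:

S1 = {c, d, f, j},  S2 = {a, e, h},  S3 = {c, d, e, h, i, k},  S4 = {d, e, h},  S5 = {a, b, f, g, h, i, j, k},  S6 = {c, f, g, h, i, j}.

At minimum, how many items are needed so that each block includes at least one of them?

Take T = {e, f}. Each listed block contains at least one of these, so T is a hitting set of size 2.
The blocks S1, S2 are pairwise disjoint, so any hitting set needs a separate item for each — at least 2. Hence 2 is optimal.

2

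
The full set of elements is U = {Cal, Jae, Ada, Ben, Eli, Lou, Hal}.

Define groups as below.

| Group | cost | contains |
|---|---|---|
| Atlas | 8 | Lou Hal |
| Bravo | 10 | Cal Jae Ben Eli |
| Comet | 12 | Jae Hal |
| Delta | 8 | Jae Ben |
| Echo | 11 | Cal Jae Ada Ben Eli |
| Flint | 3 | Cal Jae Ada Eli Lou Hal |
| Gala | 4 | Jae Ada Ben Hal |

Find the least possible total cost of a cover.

7

Flint, Gala together cover every element (Flint ∪ Gala = {Cal, Jae, Ada, Ben, Eli, Lou, Hal}); total cost 3 + 4 = 7.
No covering selection has total cost below 7.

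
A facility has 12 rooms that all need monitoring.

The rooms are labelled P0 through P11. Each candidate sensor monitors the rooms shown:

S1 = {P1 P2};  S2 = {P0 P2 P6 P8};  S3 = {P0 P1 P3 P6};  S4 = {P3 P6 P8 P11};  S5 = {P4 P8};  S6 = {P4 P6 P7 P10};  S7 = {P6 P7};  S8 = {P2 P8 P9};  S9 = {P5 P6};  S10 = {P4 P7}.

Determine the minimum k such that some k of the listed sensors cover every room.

Take {S3, S4, S6, S8, S9}. Their union is {P0, P1, P2, P3, P4, P5, P6, P7, P8, P9, P10, P11}, which is all 12 rooms.
Only S9 contains P5, so S9 is forced; the remaining 10 rooms need at least 4 more sensors (each remaining sensor adds at most 3) — so at least 5 sensors are needed, and 5 is optimal.

5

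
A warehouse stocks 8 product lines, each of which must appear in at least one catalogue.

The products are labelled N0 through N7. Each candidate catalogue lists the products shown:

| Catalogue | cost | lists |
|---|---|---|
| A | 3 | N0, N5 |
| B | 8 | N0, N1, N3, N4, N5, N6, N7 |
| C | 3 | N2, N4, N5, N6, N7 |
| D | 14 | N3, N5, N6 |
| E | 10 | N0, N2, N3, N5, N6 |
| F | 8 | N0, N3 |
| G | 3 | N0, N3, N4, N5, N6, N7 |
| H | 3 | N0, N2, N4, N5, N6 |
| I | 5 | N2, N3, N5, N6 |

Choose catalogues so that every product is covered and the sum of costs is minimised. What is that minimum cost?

11

B, C together cover every product (B ∪ C = {N0, N1, N2, N3, N4, N5, N6, N7}); total cost 8 + 3 = 11.
The greedy pick G, C, B costs 14; no covering selection beats 11.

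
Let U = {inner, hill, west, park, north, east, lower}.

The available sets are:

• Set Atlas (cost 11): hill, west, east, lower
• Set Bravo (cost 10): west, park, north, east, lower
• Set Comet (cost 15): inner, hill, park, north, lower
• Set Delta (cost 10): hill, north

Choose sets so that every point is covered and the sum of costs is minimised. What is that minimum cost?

25

Bravo, Comet together cover every point (Bravo ∪ Comet = {inner, hill, west, park, north, east, lower}); total cost 10 + 15 = 25.
No covering selection has total cost below 25.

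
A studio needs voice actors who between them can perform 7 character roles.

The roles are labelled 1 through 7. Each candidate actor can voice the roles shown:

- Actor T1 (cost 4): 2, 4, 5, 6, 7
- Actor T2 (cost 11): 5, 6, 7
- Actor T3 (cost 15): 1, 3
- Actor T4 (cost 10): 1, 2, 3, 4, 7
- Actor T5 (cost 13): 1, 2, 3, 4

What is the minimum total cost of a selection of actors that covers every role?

14

T1, T4 together cover every role (T1 ∪ T4 = {1, 2, 3, 4, 5, 6, 7}); total cost 4 + 10 = 14.
No covering selection has total cost below 14.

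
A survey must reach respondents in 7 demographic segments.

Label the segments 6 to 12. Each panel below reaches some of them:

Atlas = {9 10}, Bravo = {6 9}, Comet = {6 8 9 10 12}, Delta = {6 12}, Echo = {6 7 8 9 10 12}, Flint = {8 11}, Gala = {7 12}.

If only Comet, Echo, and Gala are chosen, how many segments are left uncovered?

Union of Comet, Echo, Gala = {6, 7, 8, 9, 10, 12}.
Not covered: 11 — 1 segment.

1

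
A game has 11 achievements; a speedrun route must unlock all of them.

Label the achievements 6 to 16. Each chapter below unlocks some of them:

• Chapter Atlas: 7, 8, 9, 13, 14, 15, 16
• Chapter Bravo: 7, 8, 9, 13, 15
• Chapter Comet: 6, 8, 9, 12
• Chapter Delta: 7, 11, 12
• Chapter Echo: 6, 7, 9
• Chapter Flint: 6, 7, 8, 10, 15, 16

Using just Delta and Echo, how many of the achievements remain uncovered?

6

Union of Delta, Echo = {6, 7, 9, 11, 12}.
Not covered: 8, 10, 13, 14, 15, 16 — 6 achievements.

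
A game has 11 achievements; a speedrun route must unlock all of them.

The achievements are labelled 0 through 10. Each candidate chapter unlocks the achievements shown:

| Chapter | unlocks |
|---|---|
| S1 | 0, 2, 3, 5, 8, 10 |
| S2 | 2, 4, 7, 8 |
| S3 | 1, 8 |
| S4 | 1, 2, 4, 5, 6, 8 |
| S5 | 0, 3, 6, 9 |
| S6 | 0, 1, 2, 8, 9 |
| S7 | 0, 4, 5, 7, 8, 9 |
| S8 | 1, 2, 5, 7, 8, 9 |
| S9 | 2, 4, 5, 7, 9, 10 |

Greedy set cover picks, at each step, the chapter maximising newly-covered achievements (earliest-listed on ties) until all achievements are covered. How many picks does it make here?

3

Greedy: pick S1 (covers 6 new) → pick S4 (covers 3 new) → pick S7 (covers 2 new). Total picks: 3.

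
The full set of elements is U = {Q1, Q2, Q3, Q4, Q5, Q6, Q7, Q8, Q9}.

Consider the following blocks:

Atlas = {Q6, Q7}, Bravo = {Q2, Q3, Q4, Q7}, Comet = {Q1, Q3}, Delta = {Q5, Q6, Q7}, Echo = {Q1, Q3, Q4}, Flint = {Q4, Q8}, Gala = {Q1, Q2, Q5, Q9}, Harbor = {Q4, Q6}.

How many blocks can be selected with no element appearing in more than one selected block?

3

Atlas, Comet, Flint are pairwise disjoint (Atlas={Q6,Q7}; Comet={Q1,Q3}; Flint={Q4,Q8}).
Every remaining block overlaps one of these, and no 4 of the listed blocks are pairwise disjoint, so 3 is the maximum.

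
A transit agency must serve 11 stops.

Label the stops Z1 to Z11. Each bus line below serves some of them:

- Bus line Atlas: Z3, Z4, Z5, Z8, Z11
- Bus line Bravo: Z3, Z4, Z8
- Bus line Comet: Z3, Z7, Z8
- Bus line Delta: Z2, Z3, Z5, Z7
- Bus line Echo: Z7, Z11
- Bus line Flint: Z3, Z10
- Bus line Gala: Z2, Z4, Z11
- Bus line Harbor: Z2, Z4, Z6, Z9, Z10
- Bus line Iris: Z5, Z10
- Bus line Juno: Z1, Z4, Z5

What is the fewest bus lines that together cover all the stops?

4

Comet and Gala and Harbor and Juno together: Comet ∪ Gala ∪ Harbor ∪ Juno = {Z1, Z2, Z3, Z4, Z5, Z6, Z7, Z8, Z9, Z10, Z11} — every stop is covered.
No 3 of the 10 bus lines cover everything (all 120 combinations miss at least one stop), so 4 is optimal.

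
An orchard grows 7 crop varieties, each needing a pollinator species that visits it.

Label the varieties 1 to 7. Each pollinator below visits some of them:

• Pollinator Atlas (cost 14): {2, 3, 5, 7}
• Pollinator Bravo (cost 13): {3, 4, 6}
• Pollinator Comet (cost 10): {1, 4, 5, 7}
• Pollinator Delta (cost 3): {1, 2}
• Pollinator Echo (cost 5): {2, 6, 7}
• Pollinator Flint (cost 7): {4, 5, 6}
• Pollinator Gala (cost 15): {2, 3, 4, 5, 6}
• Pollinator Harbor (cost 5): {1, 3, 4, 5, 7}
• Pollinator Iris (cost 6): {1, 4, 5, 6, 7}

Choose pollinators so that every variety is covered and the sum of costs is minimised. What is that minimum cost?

10

Echo, Harbor together cover every variety (Echo ∪ Harbor = {1, 2, 3, 4, 5, 6, 7}); total cost 5 + 5 = 10.
No covering selection has total cost below 10.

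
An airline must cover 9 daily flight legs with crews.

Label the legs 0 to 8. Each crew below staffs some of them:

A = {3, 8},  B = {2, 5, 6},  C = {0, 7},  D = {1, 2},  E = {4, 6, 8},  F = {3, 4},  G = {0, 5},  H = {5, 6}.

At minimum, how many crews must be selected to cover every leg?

5

A and C and D and F and H together: A ∪ C ∪ D ∪ F ∪ H = {0, 1, 2, 3, 4, 5, 6, 7, 8} — every leg is covered.
No 4 of the 8 crews cover everything (all 70 combinations miss at least one leg), so 5 is optimal.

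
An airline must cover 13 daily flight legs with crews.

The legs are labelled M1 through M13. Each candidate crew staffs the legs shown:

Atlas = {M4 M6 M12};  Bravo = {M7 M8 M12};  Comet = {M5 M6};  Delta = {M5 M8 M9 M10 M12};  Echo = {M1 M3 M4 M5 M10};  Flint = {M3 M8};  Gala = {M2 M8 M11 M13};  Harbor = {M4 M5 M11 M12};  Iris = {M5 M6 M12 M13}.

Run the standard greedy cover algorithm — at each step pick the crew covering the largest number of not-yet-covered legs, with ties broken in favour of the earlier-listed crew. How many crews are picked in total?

5

Greedy: pick Delta (covers 5 new) → pick Echo (covers 3 new) → pick Gala (covers 3 new) → pick Atlas (covers 1 new) → pick Bravo (covers 1 new). Total picks: 5.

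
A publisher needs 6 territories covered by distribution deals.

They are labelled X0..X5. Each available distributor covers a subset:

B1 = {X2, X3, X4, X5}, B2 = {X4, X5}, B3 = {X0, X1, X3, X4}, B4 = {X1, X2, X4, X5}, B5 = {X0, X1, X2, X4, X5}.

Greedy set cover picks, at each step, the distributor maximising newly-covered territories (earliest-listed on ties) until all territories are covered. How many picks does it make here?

2

Greedy: pick B5 (covers 5 new) → pick B1 (covers 1 new). Total picks: 2.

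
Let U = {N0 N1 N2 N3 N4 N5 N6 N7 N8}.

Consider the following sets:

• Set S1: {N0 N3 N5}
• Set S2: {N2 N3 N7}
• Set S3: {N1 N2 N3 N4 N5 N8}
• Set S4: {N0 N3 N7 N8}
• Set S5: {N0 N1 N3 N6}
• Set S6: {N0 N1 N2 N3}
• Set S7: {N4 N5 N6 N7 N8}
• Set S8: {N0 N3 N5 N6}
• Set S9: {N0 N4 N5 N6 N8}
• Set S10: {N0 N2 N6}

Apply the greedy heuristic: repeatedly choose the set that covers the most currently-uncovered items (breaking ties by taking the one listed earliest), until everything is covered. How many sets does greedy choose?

3

Greedy: pick S3 (covers 6 new) → pick S4 (covers 2 new) → pick S5 (covers 1 new). Total picks: 3.
(The true minimum cover uses only 2 sets, so greedy is not optimal here.)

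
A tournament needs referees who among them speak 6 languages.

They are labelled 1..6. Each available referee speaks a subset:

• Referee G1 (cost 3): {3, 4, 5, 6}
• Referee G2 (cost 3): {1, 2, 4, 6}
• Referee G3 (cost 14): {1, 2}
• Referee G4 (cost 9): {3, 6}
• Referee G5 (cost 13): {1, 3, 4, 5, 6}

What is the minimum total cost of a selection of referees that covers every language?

6

G1, G2 together cover every language (G1 ∪ G2 = {1, 2, 3, 4, 5, 6}); total cost 3 + 3 = 6.
No covering selection has total cost below 6.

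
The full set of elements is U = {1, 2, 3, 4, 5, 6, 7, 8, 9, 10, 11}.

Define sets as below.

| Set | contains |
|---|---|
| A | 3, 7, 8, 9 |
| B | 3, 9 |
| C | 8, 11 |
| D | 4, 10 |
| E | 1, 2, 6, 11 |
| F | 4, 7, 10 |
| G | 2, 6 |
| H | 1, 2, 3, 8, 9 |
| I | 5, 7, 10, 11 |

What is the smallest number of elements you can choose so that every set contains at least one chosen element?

The 4 elements {2, 8, 9, 10} hit every set.
The sets B, C, D, G are pairwise disjoint, so any hitting set needs a separate element for each — at least 4. Hence 4 is optimal.

4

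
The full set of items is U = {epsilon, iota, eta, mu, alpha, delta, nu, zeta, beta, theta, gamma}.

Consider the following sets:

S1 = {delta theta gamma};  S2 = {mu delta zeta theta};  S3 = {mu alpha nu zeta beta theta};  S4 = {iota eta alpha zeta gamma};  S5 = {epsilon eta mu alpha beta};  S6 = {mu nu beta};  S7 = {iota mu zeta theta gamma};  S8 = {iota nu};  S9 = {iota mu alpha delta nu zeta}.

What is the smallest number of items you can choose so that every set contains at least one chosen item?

Take H = {alpha, nu, theta}. Each listed set contains at least one of these, so H is a hitting set of size 3.
The sets S1, S5, S8 are pairwise disjoint, so any hitting set needs a separate item for each — at least 3. Hence 3 is optimal.

3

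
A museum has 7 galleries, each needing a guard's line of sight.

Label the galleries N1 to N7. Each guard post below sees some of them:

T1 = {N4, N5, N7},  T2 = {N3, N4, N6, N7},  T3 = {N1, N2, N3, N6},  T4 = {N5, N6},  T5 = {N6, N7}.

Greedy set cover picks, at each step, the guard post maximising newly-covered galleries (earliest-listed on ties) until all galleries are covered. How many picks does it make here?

3

Greedy: pick T2 (covers 4 new) → pick T3 (covers 2 new) → pick T1 (covers 1 new). Total picks: 3.
(The true minimum cover uses only 2 guard posts, so greedy is not optimal here.)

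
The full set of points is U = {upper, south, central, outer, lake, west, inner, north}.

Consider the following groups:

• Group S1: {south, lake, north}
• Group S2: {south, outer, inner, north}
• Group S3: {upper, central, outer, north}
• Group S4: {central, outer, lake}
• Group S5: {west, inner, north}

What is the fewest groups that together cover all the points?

3

S1, S3, and S5 cover everything between them: the union {upper, south, central, outer, lake, west, inner, north} is all of U.
Only S3 contains upper, so S3 is forced; the remaining 4 points need at least 2 more groups (each remaining group adds at most 2) — so at least 3 groups are needed, and 3 is optimal.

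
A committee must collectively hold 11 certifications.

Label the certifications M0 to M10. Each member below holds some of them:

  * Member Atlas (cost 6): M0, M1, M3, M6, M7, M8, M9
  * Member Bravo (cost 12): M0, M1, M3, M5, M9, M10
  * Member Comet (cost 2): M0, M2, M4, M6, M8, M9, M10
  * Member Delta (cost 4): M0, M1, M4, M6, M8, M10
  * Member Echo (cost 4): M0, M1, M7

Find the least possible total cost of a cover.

18

Bravo, Comet, Echo together cover every certification (Bravo ∪ Comet ∪ Echo = {M0, M1, M2, M3, M4, M5, M6, M7, M8, M9, M10}); total cost 12 + 2 + 4 = 18.
The greedy pick Comet, Atlas, Bravo costs 20; no covering selection beats 18.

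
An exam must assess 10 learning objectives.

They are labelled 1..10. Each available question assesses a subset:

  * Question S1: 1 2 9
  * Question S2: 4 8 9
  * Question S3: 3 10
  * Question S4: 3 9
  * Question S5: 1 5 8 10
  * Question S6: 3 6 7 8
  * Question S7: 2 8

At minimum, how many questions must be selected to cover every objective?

S2 and S5 and S6 and S7 together: S2 ∪ S5 ∪ S6 ∪ S7 = {1, 2, 3, 4, 5, 6, 7, 8, 9, 10} — every objective is covered.
Only S2 contains 4, so S2 is forced; the remaining 7 objectives need at least 3 more questions (each remaining question adds at most 3) — so at least 4 questions are needed, and 4 is optimal.

4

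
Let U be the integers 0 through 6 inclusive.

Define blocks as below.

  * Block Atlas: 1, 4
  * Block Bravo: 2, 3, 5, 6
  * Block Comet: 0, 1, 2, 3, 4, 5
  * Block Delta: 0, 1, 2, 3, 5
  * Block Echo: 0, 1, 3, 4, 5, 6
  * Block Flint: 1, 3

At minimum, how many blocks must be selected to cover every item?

Bravo and Echo together: Bravo ∪ Echo = {0, 1, 2, 3, 4, 5, 6} — every item is covered.
No single block has all 7 items (the largest, Comet, has 6), so 2 is optimal.

2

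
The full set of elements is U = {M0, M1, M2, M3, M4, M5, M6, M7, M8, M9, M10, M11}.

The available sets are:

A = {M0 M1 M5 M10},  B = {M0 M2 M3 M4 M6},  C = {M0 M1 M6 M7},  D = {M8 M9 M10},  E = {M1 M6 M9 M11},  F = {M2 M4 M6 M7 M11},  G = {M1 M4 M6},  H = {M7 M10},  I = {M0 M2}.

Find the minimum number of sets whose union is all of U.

A, B, D, and F cover everything between them: the union {M0, M1, M2, M3, M4, M5, M6, M7, M8, M9, M10, M11} is all of U.
Only B contains M3, so B is forced; the remaining 7 elements need at least 3 more sets (each remaining set adds at most 3) — so at least 4 sets are needed, and 4 is optimal.

4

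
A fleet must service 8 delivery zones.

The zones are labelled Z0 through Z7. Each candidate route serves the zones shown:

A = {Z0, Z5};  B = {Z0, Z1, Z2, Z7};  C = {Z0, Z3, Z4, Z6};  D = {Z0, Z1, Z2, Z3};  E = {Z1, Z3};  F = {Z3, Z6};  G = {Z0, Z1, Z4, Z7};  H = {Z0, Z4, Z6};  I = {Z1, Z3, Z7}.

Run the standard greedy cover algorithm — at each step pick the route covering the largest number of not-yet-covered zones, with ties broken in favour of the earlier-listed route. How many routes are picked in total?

Greedy: pick B (covers 4 new) → pick C (covers 3 new) → pick A (covers 1 new). Total picks: 3.

3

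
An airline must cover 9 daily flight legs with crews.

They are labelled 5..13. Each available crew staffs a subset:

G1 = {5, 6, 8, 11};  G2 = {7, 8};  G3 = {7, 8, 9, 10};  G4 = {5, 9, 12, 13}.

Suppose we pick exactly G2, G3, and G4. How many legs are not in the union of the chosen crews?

2

Union of G2, G3, G4 = {5, 7, 8, 9, 10, 12, 13}.
Not covered: 6, 11 — 2 legs.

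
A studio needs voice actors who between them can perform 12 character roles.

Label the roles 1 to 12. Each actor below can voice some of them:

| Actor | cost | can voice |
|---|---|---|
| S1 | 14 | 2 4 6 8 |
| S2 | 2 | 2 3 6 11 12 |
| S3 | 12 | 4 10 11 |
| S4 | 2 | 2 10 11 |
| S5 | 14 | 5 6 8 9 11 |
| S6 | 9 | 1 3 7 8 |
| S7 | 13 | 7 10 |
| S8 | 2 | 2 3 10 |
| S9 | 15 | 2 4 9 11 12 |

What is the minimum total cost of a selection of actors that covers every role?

S2, S3, S5, S6 together cover every role (S2 ∪ S3 ∪ S5 ∪ S6 = {1, 2, 3, 4, 5, 6, 7, 8, 9, 10, 11, 12}); total cost 2 + 12 + 14 + 9 = 37.
The greedy pick S2, S4, S6, S5, S3 costs 39; no covering selection beats 37.

37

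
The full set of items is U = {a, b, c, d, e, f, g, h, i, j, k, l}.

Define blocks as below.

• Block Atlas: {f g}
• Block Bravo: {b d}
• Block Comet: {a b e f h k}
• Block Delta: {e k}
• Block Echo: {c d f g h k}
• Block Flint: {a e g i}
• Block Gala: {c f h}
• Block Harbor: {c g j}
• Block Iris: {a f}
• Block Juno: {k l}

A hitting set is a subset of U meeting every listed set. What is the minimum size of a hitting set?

4

The 4 items {d, f, g, k} hit every block.
The blocks Bravo, Harbor, Iris, Juno are pairwise disjoint, so any hitting set needs a separate item for each — at least 4. Hence 4 is optimal.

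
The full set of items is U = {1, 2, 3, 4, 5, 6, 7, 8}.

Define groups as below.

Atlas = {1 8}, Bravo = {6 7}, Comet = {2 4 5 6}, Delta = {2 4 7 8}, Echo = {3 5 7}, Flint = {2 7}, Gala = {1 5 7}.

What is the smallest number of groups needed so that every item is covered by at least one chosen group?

3

Take {Atlas, Comet, Echo}. Their union is {1, 2, 3, 4, 5, 6, 7, 8}, which is all 8 items.
Only Echo contains 3, so Echo is forced; the remaining 5 items need at least 2 more groups (each remaining group adds at most 3) — so at least 3 groups are needed, and 3 is optimal.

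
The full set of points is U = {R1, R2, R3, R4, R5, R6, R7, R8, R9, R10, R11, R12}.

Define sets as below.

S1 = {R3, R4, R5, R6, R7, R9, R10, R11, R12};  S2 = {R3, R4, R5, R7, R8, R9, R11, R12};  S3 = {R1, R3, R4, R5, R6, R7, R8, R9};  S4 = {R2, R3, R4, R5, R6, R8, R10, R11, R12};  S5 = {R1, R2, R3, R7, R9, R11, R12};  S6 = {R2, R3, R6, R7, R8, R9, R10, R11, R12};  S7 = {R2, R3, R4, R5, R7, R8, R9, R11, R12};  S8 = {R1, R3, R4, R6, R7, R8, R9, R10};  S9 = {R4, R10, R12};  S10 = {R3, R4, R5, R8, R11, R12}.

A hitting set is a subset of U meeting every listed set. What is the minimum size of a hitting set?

2

The 2 points {R4, R12} hit every set.
No single point lies in every set, so at least 2 are needed and 2 is optimal.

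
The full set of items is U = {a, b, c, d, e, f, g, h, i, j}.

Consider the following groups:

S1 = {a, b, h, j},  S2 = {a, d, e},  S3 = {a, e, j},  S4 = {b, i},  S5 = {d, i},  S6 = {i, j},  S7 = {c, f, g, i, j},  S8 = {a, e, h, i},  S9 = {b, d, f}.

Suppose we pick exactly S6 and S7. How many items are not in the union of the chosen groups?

Union of S6, S7 = {c, f, g, i, j}.
Not covered: a, b, d, e, h — 5 items.

5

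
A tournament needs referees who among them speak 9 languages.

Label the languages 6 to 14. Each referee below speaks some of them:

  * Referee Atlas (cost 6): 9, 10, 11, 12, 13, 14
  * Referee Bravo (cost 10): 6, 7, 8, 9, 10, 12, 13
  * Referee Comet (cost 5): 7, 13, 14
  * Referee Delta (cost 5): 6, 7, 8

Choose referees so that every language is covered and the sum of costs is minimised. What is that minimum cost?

Atlas, Delta together cover every language (Atlas ∪ Delta = {6, 7, 8, 9, 10, 11, 12, 13, 14}); total cost 6 + 5 = 11.
No covering selection has total cost below 11.

11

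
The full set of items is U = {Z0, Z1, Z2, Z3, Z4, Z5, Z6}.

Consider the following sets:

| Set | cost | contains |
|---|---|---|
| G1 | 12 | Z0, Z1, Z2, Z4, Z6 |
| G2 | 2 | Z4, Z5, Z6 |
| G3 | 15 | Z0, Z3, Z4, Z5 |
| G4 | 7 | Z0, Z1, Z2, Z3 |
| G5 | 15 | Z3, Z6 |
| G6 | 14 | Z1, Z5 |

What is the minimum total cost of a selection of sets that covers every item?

9

G2, G4 together cover every item (G2 ∪ G4 = {Z0, Z1, Z2, Z3, Z4, Z5, Z6}); total cost 2 + 7 = 9.
No covering selection has total cost below 9.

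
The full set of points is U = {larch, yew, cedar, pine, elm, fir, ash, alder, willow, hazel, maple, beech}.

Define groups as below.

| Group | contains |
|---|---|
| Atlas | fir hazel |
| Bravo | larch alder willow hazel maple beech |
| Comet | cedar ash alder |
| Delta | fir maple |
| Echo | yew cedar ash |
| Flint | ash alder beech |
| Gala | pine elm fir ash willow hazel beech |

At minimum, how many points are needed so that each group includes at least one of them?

The 3 points {cedar, fir, beech} hit every group.
No choice of 2 points meets every group, so 3 is the minimum.

3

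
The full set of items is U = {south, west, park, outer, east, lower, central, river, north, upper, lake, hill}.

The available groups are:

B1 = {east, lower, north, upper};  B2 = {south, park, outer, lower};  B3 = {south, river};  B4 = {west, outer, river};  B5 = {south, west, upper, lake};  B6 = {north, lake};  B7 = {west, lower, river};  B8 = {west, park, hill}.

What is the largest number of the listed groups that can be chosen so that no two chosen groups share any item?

B1, B3, B8 are pairwise disjoint (B1={east,lower,north,upper}; B3={south,river}; B8={west,park,hill}).
Every remaining group overlaps one of these, and no 4 of the listed groups are pairwise disjoint, so 3 is the maximum.

3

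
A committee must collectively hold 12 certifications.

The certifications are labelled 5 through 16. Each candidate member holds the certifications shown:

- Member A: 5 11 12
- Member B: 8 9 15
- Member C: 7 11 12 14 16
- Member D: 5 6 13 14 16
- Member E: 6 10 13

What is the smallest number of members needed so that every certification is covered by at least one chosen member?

B and C and D and E together: B ∪ C ∪ D ∪ E = {5, 6, 7, 8, 9, 10, 11, 12, 13, 14, 15, 16} — every certification is covered.
Only C contains 7, so C is forced; the remaining 7 certifications need at least 3 more members (each remaining member adds at most 3) — so at least 4 members are needed, and 4 is optimal.

4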